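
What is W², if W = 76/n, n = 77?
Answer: 5776/5929 ≈ 0.97419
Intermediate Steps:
W = 76/77 ≈ 0.98701
W² = (76/77)² = 5776/5929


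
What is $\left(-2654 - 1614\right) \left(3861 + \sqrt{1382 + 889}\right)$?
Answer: $-16478748 - 4268 \sqrt{2271} \approx -1.6682 \cdot 10^{7}$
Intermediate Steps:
$\left(-2654 - 1614\right) \left(3861 + \sqrt{1382 + 889}\right) = - 4268 \left(3861 + \sqrt{2271}\right) = -16478748 - 4268 \sqrt{2271}$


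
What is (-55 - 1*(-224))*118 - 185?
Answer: 19757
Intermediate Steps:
(-55 - 1*(-224))*118 - 185 = (-55 + 224)*118 - 185 = 169*118 - 185 = 19942 - 185 = 19757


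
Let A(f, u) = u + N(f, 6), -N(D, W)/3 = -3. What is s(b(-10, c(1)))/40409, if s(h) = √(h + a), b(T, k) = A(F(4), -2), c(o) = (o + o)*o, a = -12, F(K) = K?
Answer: I*√5/40409 ≈ 5.5336e-5*I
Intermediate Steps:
N(D, W) = 9 (N(D, W) = -3*(-3) = 9)
c(o) = 2*o² (c(o) = (2*o)*o = 2*o²)
A(f, u) = 9 + u (A(f, u) = u + 9 = 9 + u)
b(T, k) = 7 (b(T, k) = 9 - 2 = 7)
s(h) = √(-12 + h) (s(h) = √(h - 12) = √(-12 + h))
s(b(-10, c(1)))/40409 = √(-12 + 7)/40409 = √(-5)*(1/40409) = (I*√5)*(1/40409) = I*√5/40409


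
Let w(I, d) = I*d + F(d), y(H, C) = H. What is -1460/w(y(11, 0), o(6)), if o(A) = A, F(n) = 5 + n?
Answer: -1460/77 ≈ -18.961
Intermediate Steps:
w(I, d) = 5 + d + I*d (w(I, d) = I*d + (5 + d) = 5 + d + I*d)
-1460/w(y(11, 0), o(6)) = -1460/(5 + 6 + 11*6) = -1460/(5 + 6 + 66) = -1460/77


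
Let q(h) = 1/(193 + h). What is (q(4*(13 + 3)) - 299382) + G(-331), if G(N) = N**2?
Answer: -48783996/257 ≈ -1.8982e+5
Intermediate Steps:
(q(4*(13 + 3)) - 299382) + G(-331) = (1/(193 + 4*(13 + 3)) - 299382) + (-331)**2 = (1/(193 + 4*16) - 299382) + 109561 = (1/(193 + 64) - 299382) + 109561 = (1/257 - 299382) + 109561 = -76941173/257 + 109561 = -48783996/257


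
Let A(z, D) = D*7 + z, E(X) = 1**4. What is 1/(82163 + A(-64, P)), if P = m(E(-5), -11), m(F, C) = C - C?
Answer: 1/82099 ≈ 1.2180e-5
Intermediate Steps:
E(X) = 1
m(F, C) = 0
P = 0
A(z, D) = z + 7*D (A(z, D) = 7*D + z = z + 7*D)
1/(82163 + A(-64, P)) = 1/(82163 + (-64 + 7*0)) = 1/(82163 + (-64 + 0)) = 1/(82163 - 64) = 1/82099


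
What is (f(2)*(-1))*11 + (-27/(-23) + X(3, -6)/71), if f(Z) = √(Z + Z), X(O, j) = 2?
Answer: -33963/1633 ≈ -20.798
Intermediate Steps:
f(Z) = √2*√Z (f(Z) = √(2*Z) = √2*√Z)
(f(2)*(-1))*11 + (-27/(-23) + X(3, -6)/71) = ((√2*√2)*(-1))*11 + (-27/(-23) + 2/71) = (2*(-1))*11 + (-27*(-1/23) + 2*(1/71)) = -2*11 + (27/23 + 2/71) = -22 + 1963/1633 = -33963/1633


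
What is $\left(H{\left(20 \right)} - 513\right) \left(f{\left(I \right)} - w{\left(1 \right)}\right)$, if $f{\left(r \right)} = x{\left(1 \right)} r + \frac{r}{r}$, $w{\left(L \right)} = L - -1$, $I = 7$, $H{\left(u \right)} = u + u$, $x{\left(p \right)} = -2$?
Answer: $7095$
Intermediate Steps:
$H{\left(u \right)} = 2 u$
$w{\left(L \right)} = 1 + L$ ($w{\left(L \right)} = L + 1 = 1 + L$)
$f{\left(r \right)} = 1 - 2 r$ ($f{\left(r \right)} = - 2 r + \frac{r}{r} = - 2 r + 1 = 1 - 2 r$)
$\left(H{\left(20 \right)} - 513\right) \left(f{\left(I \right)} - w{\left(1 \right)}\right) = \left(2 \cdot 20 - 513\right) \left(\left(1 - 14\right) - \left(1 + 1\right)\right) = \left(40 - 513\right) \left(\left(1 - 14\right) - 2\right) = - 473 \left(-13 - 2\right) = \left(-473\right) \left(-15\right) = 7095$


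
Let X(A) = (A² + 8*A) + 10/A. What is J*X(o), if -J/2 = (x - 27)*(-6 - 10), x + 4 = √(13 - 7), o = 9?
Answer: -1375904/9 + 44384*√6/9 ≈ -1.4080e+5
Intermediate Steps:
x = -4 + √6 (x = -4 + √(13 - 7) = -4 + √6 ≈ -1.5505)
X(A) = A² + 8*A + 10/A
J = -992 + 32*√6 (J = -2*((-4 + √6) - 27)*(-6 - 10) = -2*(-31 + √6)*(-16) = -2*(496 - 16*√6) = -992 + 32*√6 ≈ -913.62)
J*X(o) = (-992 + 32*√6)*((10 + 9²*(8 + 9))/9) = (-992 + 32*√6)*((10 + 81*17)/9) = (-992 + 32*√6)*((10 + 1377)/9) = (-992 + 32*√6)*((⅑)*1387) = (-992 + 32*√6)*(1387/9) = -1375904/9 + 44384*√6/9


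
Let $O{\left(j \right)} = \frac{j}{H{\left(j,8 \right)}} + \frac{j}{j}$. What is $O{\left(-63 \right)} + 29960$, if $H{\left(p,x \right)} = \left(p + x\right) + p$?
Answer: $\frac{3535461}{118} \approx 29962.0$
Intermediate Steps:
$H{\left(p,x \right)} = x + 2 p$
$O{\left(j \right)} = 1 + \frac{j}{8 + 2 j}$ ($O{\left(j \right)} = \frac{j}{8 + 2 j} + \frac{j}{j} = \frac{j}{8 + 2 j} + 1 = 1 + \frac{j}{8 + 2 j}$)
$O{\left(-63 \right)} + 29960 = \frac{8 + 3 \left(-63\right)}{2 \left(4 - 63\right)} + 29960 = \frac{8 - 189}{2 \left(-59\right)} + 29960 = \frac{1}{2} \left(- \frac{1}{59}\right) \left(-181\right) + 29960 = \frac{181}{118} + 29960 = \frac{3535461}{118}$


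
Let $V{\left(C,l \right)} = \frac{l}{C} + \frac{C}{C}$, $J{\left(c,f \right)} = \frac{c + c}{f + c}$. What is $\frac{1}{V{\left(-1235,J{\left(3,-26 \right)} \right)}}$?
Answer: $\frac{28405}{28411} \approx 0.99979$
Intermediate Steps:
$J{\left(c,f \right)} = \frac{2 c}{c + f}$
$V{\left(C,l \right)} = 1 + \frac{l}{C}$ ($V{\left(C,l \right)} = \frac{l}{C} + 1 = 1 + \frac{l}{C}$)
$\frac{1}{V{\left(-1235,J{\left(3,-26 \right)} \right)}} = \frac{1}{\frac{1}{-1235} \left(-1235 + 2 \cdot 3 \frac{1}{3 - 26}\right)} = \frac{1}{\left(- \frac{1}{1235}\right) \left(-1235 + 2 \cdot 3 \frac{1}{-23}\right)} = \frac{1}{\left(- \frac{1}{1235}\right) \left(-1235 + 2 \cdot 3 \left(- \frac{1}{23}\right)\right)} = \frac{1}{\left(- \frac{1}{1235}\right) \left(-1235 - \frac{6}{23}\right)} = \frac{1}{\left(- \frac{1}{1235}\right) \left(- \frac{28411}{23}\right)} = \frac{1}{\frac{28411}{28405}} = \frac{28405}{28411}$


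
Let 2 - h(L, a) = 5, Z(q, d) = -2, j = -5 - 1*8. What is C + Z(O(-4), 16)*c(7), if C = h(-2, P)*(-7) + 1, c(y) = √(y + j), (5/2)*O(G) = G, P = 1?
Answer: 22 - 2*I*√6 ≈ 22.0 - 4.899*I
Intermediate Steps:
j = -13 (j = -5 - 8 = -13)
O(G) = 2*G/5
h(L, a) = -3 (h(L, a) = 2 - 1*5 = 2 - 5 = -3)
c(y) = √(-13 + y) (c(y) = √(y - 13) = √(-13 + y))
C = 22 (C = -3*(-7) + 1 = 21 + 1 = 22)
C + Z(O(-4), 16)*c(7) = 22 - 2*√(-13 + 7) = 22 - 2*I*√6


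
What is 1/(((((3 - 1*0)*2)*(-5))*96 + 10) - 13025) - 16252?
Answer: -258325541/15895 ≈ -16252.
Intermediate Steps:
1/(((((3 - 1*0)*2)*(-5))*96 + 10) - 13025) - 16252 = 1/(((((3 + 0)*2)*(-5))*96 + 10) - 13025) - 16252 = 1/((((3*2)*(-5))*96 + 10) - 13025) - 16252 = 1/(((6*(-5))*96 + 10) - 13025) - 16252 = 1/((-30*96 + 10) - 13025) - 16252 = 1/((-2880 + 10) - 13025) - 16252 = 1/(-2870 - 13025) - 16252 = 1/(-15895) - 16252 = -1/15895 - 16252 = -258325541/15895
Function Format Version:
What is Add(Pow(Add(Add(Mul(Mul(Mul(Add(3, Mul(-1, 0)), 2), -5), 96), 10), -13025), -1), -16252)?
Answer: Rational(-258325541, 15895) ≈ -16252.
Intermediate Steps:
Add(Pow(Add(Add(Mul(Mul(Mul(Add(3, Mul(-1, 0)), 2), -5), 96), 10), -13025), -1), -16252) = Add(Pow(Add(Add(Mul(Mul(Mul(Add(3, 0), 2), -5), 96), 10), -13025), -1), -16252) = Add(Pow(Add(Add(Mul(Mul(Mul(3, 2), -5), 96), 10), -13025), -1), -16252) = Add(Pow(Add(Add(Mul(Mul(6, -5), 96), 10), -13025), -1), -16252) = Add(Pow(Add(Add(Mul(-30, 96), 10), -13025), -1), -16252) = Add(Pow(Add(Add(-2880, 10), -13025), -1), -16252) = Add(Pow(Add(-2870, -13025), -1), -16252) = Add(Pow(-15895, -1), -16252) = Add(Rational(-1, 15895), -16252) = Rational(-258325541, 15895)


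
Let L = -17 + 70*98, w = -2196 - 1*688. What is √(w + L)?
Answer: √3959 ≈ 62.921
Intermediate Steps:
w = -2884 (w = -2196 - 688 = -2884)
L = 6843 (L = -17 + 6860 = 6843)
√(w + L) = √(-2884 + 6843) = √3959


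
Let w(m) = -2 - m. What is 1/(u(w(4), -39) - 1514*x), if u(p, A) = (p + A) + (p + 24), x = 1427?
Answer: -1/2160505 ≈ -4.6285e-7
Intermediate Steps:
u(p, A) = 24 + A + 2*p (u(p, A) = (A + p) + (24 + p) = 24 + A + 2*p)
1/(u(w(4), -39) - 1514*x) = 1/((24 - 39 + 2*(-2 - 1*4)) - 1514*1427) = 1/((24 - 39 + 2*(-2 - 4)) - 2160478) = 1/((24 - 39 + 2*(-6)) - 2160478) = 1/((24 - 39 - 12) - 2160478) = 1/(-27 - 2160478) = 1/(-2160505) = -1/2160505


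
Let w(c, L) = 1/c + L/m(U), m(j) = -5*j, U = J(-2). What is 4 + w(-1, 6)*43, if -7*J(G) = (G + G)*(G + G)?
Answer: -657/40 ≈ -16.425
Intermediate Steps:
J(G) = -4*G²/7 (J(G) = -(G + G)*(G + G)/7 = -2*G*2*G/7 = -4*G²/7)
U = -16/7 (U = -4/7*(-2)² = -4/7*4 = -16/7 ≈ -2.2857)
w(c, L) = 1/c + 7*L/80 (w(c, L) = 1/c + L/((-5*(-16/7))) = 1/c + L/(80/7) = 1/c + L*(7/80) = 1/c + 7*L/80)
4 + w(-1, 6)*43 = 4 + (1/(-1) + (7/80)*6)*43 = 4 + (-1 + 21/40)*43 = 4 - 19/40*43 = 4 - 817/40 = -657/40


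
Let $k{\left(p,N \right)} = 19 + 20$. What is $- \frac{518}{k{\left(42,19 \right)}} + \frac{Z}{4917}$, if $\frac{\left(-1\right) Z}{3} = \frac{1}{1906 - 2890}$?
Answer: $- \frac{278472643}{20966088} \approx -13.282$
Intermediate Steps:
$k{\left(p,N \right)} = 39$
$Z = \frac{1}{328}$ ($Z = - \frac{3}{1906 - 2890} = - \frac{3}{-984} = \left(-3\right) \left(- \frac{1}{984}\right) = \frac{1}{328} \approx 0.0030488$)
$- \frac{518}{k{\left(42,19 \right)}} + \frac{Z}{4917} = - \frac{518}{39} + \frac{1}{328 \cdot 4917} = \left(-518\right) \frac{1}{39} + \frac{1}{328} \cdot \frac{1}{4917} = - \frac{518}{39} + \frac{1}{1612776} = - \frac{278472643}{20966088}$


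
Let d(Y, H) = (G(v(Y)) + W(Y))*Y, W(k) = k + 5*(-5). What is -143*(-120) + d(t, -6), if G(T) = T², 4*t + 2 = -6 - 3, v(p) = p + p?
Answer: 137225/8 ≈ 17153.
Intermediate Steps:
W(k) = -25 + k (W(k) = k - 25 = -25 + k)
v(p) = 2*p
t = -11/4 (t = -½ + (-6 - 3)/4 = -½ + (¼)*(-9) = -½ - 9/4 = -11/4 ≈ -2.7500)
d(Y, H) = Y*(-25 + Y + 4*Y²) (d(Y, H) = ((2*Y)² + (-25 + Y))*Y = (4*Y² + (-25 + Y))*Y = (-25 + Y + 4*Y²)*Y = Y*(-25 + Y + 4*Y²))
-143*(-120) + d(t, -6) = -143*(-120) - 11*(-25 - 11/4 + 4*(-11/4)²)/4 = 17160 - 11*(-25 - 11/4 + 4*(121/16))/4 = 17160 - 11*(-25 - 11/4 + 121/4)/4 = 17160 - 11/4*5/2 = 17160 - 55/8 = 137225/8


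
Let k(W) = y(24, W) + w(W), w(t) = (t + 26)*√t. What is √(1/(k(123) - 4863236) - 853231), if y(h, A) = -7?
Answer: √(-4149469688134 + 127131419*√123)/√(4863243 - 149*√123) ≈ 923.71*I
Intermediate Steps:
w(t) = √t*(26 + t) (w(t) = (26 + t)*√t = √t*(26 + t))
k(W) = -7 + √W*(26 + W)
√(1/(k(123) - 4863236) - 853231) = √(1/((-7 + √123*(26 + 123)) - 4863236) - 853231) = √(1/((-7 + √123*149) - 4863236) - 853231) = √(1/((-7 + 149*√123) - 4863236) - 853231) = √(1/(-4863243 + 149*√123) - 853231) = √(-853231 + 1/(-4863243 + 149*√123))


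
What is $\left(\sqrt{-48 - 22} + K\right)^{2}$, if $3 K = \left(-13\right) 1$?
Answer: $\frac{\left(13 - 3 i \sqrt{70}\right)^{2}}{9} \approx -51.222 - 72.51 i$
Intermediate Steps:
$K = - \frac{13}{3}$ ($K = \frac{\left(-13\right) 1}{3} = \frac{1}{3} \left(-13\right) = - \frac{13}{3} \approx -4.3333$)
$\left(\sqrt{-48 - 22} + K\right)^{2} = \left(\sqrt{-48 - 22} - \frac{13}{3}\right)^{2} = \left(\sqrt{-70} - \frac{13}{3}\right)^{2} = \left(i \sqrt{70} - \frac{13}{3}\right)^{2} = \left(- \frac{13}{3} + i \sqrt{70}\right)^{2}$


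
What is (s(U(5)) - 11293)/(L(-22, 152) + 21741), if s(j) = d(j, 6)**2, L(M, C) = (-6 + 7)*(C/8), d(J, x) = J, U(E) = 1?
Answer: -2823/5440 ≈ -0.51893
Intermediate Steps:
L(M, C) = C/8 (L(M, C) = 1*(C*(1/8)) = 1*(C/8) = C/8)
s(j) = j**2
(s(U(5)) - 11293)/(L(-22, 152) + 21741) = (1**2 - 11293)/((1/8)*152 + 21741) = (1 - 11293)/(19 + 21741) = -11292/21760 = -11292*1/21760 = -2823/5440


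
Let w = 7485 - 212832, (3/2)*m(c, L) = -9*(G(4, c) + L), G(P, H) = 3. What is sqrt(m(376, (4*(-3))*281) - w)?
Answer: sqrt(225561) ≈ 474.93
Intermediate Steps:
m(c, L) = -18 - 6*L (m(c, L) = 2*(-9*(3 + L))/3 = 2*(-27 - 9*L)/3 = -18 - 6*L)
w = -205347
sqrt(m(376, (4*(-3))*281) - w) = sqrt((-18 - 6*4*(-3)*281) - 1*(-205347)) = sqrt((-18 - (-72)*281) + 205347) = sqrt((-18 - 6*(-3372)) + 205347) = sqrt((-18 + 20232) + 205347) = sqrt(20214 + 205347) = sqrt(225561)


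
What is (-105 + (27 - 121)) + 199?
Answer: 0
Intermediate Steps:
(-105 + (27 - 121)) + 199 = (-105 - 94) + 199 = -199 + 199 = 0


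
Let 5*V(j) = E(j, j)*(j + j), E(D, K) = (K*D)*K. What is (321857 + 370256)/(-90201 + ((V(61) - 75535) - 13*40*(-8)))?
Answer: 3460565/26883802 ≈ 0.12872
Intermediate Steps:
E(D, K) = D*K**2 (E(D, K) = (D*K)*K = D*K**2)
V(j) = 2*j**4/5 (V(j) = ((j*j**2)*(j + j))/5 = (j**3*(2*j))/5 = (2*j**4)/5 = 2*j**4/5)
(321857 + 370256)/(-90201 + ((V(61) - 75535) - 13*40*(-8))) = (321857 + 370256)/(-90201 + (((2/5)*61**4 - 75535) - 13*40*(-8))) = 692113/(-90201 + (((2/5)*13845841 - 75535) - 520*(-8))) = 692113/(-90201 + ((27691682/5 - 75535) + 4160)) = 692113/(-90201 + (27314007/5 + 4160)) = 692113/(-90201 + 27334807/5) = 692113/(26883802/5) = 692113*(5/26883802) = 3460565/26883802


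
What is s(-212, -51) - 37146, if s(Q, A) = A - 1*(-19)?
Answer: -37178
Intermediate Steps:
s(Q, A) = 19 + A (s(Q, A) = A + 19 = 19 + A)
s(-212, -51) - 37146 = (19 - 51) - 37146 = -32 - 37146 = -37178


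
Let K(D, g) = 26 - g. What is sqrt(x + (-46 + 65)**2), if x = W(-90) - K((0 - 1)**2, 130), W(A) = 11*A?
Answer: 5*I*sqrt(21) ≈ 22.913*I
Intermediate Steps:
x = -886 (x = 11*(-90) - (26 - 1*130) = -990 - (26 - 130) = -990 - 1*(-104) = -990 + 104 = -886)
sqrt(x + (-46 + 65)**2) = sqrt(-886 + (-46 + 65)**2) = sqrt(-886 + 19**2) = sqrt(-886 + 361) = sqrt(-525) = 5*I*sqrt(21)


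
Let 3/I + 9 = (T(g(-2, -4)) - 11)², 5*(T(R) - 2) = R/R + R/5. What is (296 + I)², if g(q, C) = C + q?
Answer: 181047008747641/2065793401 ≈ 87640.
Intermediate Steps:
T(R) = 11/5 + R/25 (T(R) = 2 + (R/R + R/5)/5 = 2 + (1 + R*(⅕))/5 = 2 + (1 + R/5)/5 = 2 + (⅕ + R/25) = 11/5 + R/25)
I = 1875/45451 (I = 3/(-9 + ((11/5 + (-4 - 2)/25) - 11)²) = 3/(-9 + ((11/5 + (1/25)*(-6)) - 11)²) = 3/(-9 + ((11/5 - 6/25) - 11)²) = 3/(-9 + (49/25 - 11)²) = 3/(-9 + (-226/25)²) = 3/(-9 + 51076/625) = 3/(45451/625) = 3*(625/45451) = 1875/45451 ≈ 0.041253)
(296 + I)² = (296 + 1875/45451)² = (13455371/45451)² = 181047008747641/2065793401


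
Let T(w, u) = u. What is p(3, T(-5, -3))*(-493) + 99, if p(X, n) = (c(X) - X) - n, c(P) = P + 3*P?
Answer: -5817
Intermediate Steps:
c(P) = 4*P
p(X, n) = -n + 3*X (p(X, n) = (4*X - X) - n = 3*X - n = -n + 3*X)
p(3, T(-5, -3))*(-493) + 99 = (-1*(-3) + 3*3)*(-493) + 99 = (3 + 9)*(-493) + 99 = 12*(-493) + 99 = -5916 + 99 = -5817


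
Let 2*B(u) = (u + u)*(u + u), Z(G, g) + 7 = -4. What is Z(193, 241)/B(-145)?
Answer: -11/42050 ≈ -0.00026159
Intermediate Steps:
Z(G, g) = -11 (Z(G, g) = -7 - 4 = -11)
B(u) = 2*u**2 (B(u) = ((u + u)*(u + u))/2 = ((2*u)*(2*u))/2 = (4*u**2)/2 = 2*u**2)
Z(193, 241)/B(-145) = -11/(2*(-145)**2) = -11/(2*21025) = -11/42050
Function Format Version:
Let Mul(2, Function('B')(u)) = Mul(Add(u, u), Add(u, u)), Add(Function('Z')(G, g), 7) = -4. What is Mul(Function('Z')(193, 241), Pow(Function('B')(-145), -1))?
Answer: Rational(-11, 42050) ≈ -0.00026159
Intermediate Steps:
Function('Z')(G, g) = -11 (Function('Z')(G, g) = Add(-7, -4) = -11)
Function('B')(u) = Mul(2, Pow(u, 2)) (Function('B')(u) = Mul(Rational(1, 2), Mul(Add(u, u), Add(u, u))) = Mul(Rational(1, 2), Mul(Mul(2, u), Mul(2, u))) = Mul(Rational(1, 2), Mul(4, Pow(u, 2))) = Mul(2, Pow(u, 2)))
Mul(Function('Z')(193, 241), Pow(Function('B')(-145), -1)) = Mul(-11, Pow(Mul(2, Pow(-145, 2)), -1)) = Mul(-11, Pow(Mul(2, 21025), -1)) = Mul(-11, Pow(42050, -1)) = Mul(-11, Rational(1, 42050)) = Rational(-11, 42050)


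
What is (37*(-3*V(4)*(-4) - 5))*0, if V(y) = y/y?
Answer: 0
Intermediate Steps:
V(y) = 1
(37*(-3*V(4)*(-4) - 5))*0 = (37*(-3*1*(-4) - 5))*0 = (37*(-3*(-4) - 5))*0 = (37*(12 - 5))*0 = (37*7)*0 = 259*0 = 0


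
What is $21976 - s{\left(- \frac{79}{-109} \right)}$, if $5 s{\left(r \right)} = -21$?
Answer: $\frac{109901}{5} \approx 21980.0$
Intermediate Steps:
$s{\left(r \right)} = - \frac{21}{5}$ ($s{\left(r \right)} = \frac{1}{5} \left(-21\right) = - \frac{21}{5}$)
$21976 - s{\left(- \frac{79}{-109} \right)} = 21976 - - \frac{21}{5} = 21976 + \frac{21}{5} = \frac{109901}{5}$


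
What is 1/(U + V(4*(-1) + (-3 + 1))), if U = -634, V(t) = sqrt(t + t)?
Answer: -317/200984 - I*sqrt(3)/200984 ≈ -0.0015772 - 8.6178e-6*I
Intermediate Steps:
V(t) = sqrt(2)*sqrt(t) (V(t) = sqrt(2*t) = sqrt(2)*sqrt(t))
1/(U + V(4*(-1) + (-3 + 1))) = 1/(-634 + sqrt(2)*sqrt(4*(-1) + (-3 + 1))) = 1/(-634 + sqrt(2)*sqrt(-4 - 2)) = 1/(-634 + sqrt(2)*sqrt(-6)) = 1/(-634 + sqrt(2)*(I*sqrt(6))) = 1/(-634 + 2*I*sqrt(3))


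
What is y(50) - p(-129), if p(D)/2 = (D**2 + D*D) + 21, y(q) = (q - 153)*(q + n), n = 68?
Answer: -78760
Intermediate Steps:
y(q) = (-153 + q)*(68 + q) (y(q) = (q - 153)*(q + 68) = (-153 + q)*(68 + q))
p(D) = 42 + 4*D**2 (p(D) = 2*((D**2 + D*D) + 21) = 2*((D**2 + D**2) + 21) = 2*(2*D**2 + 21) = 2*(21 + 2*D**2) = 42 + 4*D**2)
y(50) - p(-129) = (-10404 + 50**2 - 85*50) - (42 + 4*(-129)**2) = (-10404 + 2500 - 4250) - (42 + 4*16641) = -12154 - (42 + 66564) = -12154 - 1*66606 = -12154 - 66606 = -78760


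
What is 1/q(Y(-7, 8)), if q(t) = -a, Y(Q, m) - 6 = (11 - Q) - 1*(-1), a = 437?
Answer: -1/437 ≈ -0.0022883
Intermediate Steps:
Y(Q, m) = 18 - Q (Y(Q, m) = 6 + ((11 - Q) - 1*(-1)) = 6 + ((11 - Q) + 1) = 6 + (12 - Q) = 18 - Q)
q(t) = -437 (q(t) = -1*437 = -437)
1/q(Y(-7, 8)) = 1/(-437) = -1/437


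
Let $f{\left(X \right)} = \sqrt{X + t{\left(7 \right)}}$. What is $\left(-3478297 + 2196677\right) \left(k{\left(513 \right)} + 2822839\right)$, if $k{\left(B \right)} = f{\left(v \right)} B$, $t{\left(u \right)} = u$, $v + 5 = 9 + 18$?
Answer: $-3617806919180 - 657471060 \sqrt{29} \approx -3.6213 \cdot 10^{12}$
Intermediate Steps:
$v = 22$ ($v = -5 + \left(9 + 18\right) = -5 + 27 = 22$)
$f{\left(X \right)} = \sqrt{7 + X}$ ($f{\left(X \right)} = \sqrt{X + 7} = \sqrt{7 + X}$)
$k{\left(B \right)} = B \sqrt{29}$ ($k{\left(B \right)} = \sqrt{7 + 22} B = \sqrt{29} B = B \sqrt{29}$)
$\left(-3478297 + 2196677\right) \left(k{\left(513 \right)} + 2822839\right) = \left(-3478297 + 2196677\right) \left(513 \sqrt{29} + 2822839\right) = - 1281620 \left(2822839 + 513 \sqrt{29}\right) = -3617806919180 - 657471060 \sqrt{29}$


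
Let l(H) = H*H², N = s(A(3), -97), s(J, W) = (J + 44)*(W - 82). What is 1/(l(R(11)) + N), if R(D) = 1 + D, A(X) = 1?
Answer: -1/6327 ≈ -0.00015805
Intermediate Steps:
s(J, W) = (-82 + W)*(44 + J) (s(J, W) = (44 + J)*(-82 + W) = (-82 + W)*(44 + J))
N = -8055 (N = -3608 - 82*1 + 44*(-97) + 1*(-97) = -3608 - 82 - 4268 - 97 = -8055)
l(H) = H³
1/(l(R(11)) + N) = 1/((1 + 11)³ - 8055) = 1/(12³ - 8055) = 1/(1728 - 8055) = 1/(-6327) = -1/6327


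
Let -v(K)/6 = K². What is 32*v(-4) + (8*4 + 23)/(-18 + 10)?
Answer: -24631/8 ≈ -3078.9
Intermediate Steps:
v(K) = -6*K²
32*v(-4) + (8*4 + 23)/(-18 + 10) = 32*(-6*(-4)²) + (8*4 + 23)/(-18 + 10) = 32*(-6*16) + (32 + 23)/(-8) = 32*(-96) + 55*(-⅛) = -3072 - 55/8 = -24631/8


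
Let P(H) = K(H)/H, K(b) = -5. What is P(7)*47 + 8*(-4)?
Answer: -459/7 ≈ -65.571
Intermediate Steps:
P(H) = -5/H
P(7)*47 + 8*(-4) = -5/7*47 + 8*(-4) = -5*1/7*47 - 32 = -5/7*47 - 32 = -235/7 - 32 = -459/7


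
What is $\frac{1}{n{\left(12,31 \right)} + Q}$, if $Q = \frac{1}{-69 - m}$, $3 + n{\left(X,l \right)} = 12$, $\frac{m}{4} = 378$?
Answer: $\frac{1581}{14228} \approx 0.11112$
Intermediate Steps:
$m = 1512$ ($m = 4 \cdot 378 = 1512$)
$n{\left(X,l \right)} = 9$ ($n{\left(X,l \right)} = -3 + 12 = 9$)
$Q = - \frac{1}{1581}$ ($Q = \frac{1}{-69 - 1512} = \frac{1}{-1581} = - \frac{1}{1581} \approx -0.00063251$)
$\frac{1}{n{\left(12,31 \right)} + Q} = \frac{1}{9 - \frac{1}{1581}} = \frac{1}{\frac{14228}{1581}} = \frac{1581}{14228}$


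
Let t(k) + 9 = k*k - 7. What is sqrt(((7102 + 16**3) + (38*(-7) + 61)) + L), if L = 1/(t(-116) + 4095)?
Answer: 4*sqrt(211255384935)/17535 ≈ 104.85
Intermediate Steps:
t(k) = -16 + k**2 (t(k) = -9 + (k*k - 7) = -9 + (k**2 - 7) = -9 + (-7 + k**2) = -16 + k**2)
L = 1/17535 (L = 1/((-16 + (-116)**2) + 4095) = 1/((-16 + 13456) + 4095) = 1/(13440 + 4095) = 1/17535 ≈ 5.7029e-5)
sqrt(((7102 + 16**3) + (38*(-7) + 61)) + L) = sqrt(((7102 + 16**3) + (38*(-7) + 61)) + 1/17535) = sqrt(((7102 + 4096) + (-266 + 61)) + 1/17535) = sqrt((11198 - 205) + 1/17535) = sqrt(10993 + 1/17535) = sqrt(192762256/17535) = 4*sqrt(211255384935)/17535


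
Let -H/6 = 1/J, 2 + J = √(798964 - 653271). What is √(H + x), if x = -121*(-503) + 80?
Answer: √(60943 + 6/(2 - √145693)) ≈ 246.87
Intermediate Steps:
J = -2 + √145693 (J = -2 + √(798964 - 653271) = -2 + √145693 ≈ 379.70)
H = -6/(-2 + √145693) ≈ -0.015802
x = 60943 (x = 60863 + 80 = 60943)
√(H + x) = √(6/(2 - √145693) + 60943) = √(60943 + 6/(2 - √145693))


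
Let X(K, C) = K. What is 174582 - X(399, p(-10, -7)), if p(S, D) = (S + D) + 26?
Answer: 174183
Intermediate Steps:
p(S, D) = 26 + D + S (p(S, D) = (D + S) + 26 = 26 + D + S)
174582 - X(399, p(-10, -7)) = 174582 - 1*399 = 174582 - 399 = 174183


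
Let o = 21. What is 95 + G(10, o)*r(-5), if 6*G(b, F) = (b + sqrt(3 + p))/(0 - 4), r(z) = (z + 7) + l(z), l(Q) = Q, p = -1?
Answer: 385/4 + sqrt(2)/8 ≈ 96.427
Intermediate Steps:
r(z) = 7 + 2*z (r(z) = (z + 7) + z = (7 + z) + z = 7 + 2*z)
G(b, F) = -b/24 - sqrt(2)/24 (G(b, F) = ((b + sqrt(3 - 1))/(0 - 4))/6 = ((b + sqrt(2))/(-4))/6 = ((b + sqrt(2))*(-1/4))/6 = (-b/4 - sqrt(2)/4)/6 = -b/24 - sqrt(2)/24)
95 + G(10, o)*r(-5) = 95 + (-1/24*10 - sqrt(2)/24)*(7 + 2*(-5)) = 95 + (-5/12 - sqrt(2)/24)*(7 - 10) = 95 + (-5/12 - sqrt(2)/24)*(-3) = 95 + (5/4 + sqrt(2)/8) = 385/4 + sqrt(2)/8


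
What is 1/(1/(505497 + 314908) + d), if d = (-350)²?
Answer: 820405/100499612501 ≈ 8.1633e-6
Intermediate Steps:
d = 122500
1/(1/(505497 + 314908) + d) = 1/(1/(505497 + 314908) + 122500) = 1/(1/820405 + 122500) = 1/(100499612501/820405) = 820405/100499612501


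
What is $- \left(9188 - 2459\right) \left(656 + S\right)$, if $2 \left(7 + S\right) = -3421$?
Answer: $\frac{14285667}{2} \approx 7.1428 \cdot 10^{6}$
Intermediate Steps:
$S = - \frac{3435}{2}$ ($S = -7 + \frac{1}{2} \left(-3421\right) = -7 - \frac{3421}{2} = - \frac{3435}{2} \approx -1717.5$)
$- \left(9188 - 2459\right) \left(656 + S\right) = - \left(9188 - 2459\right) \left(656 - \frac{3435}{2}\right) = - \frac{6729 \left(-2123\right)}{2} = \left(-1\right) \left(- \frac{14285667}{2}\right) = \frac{14285667}{2}$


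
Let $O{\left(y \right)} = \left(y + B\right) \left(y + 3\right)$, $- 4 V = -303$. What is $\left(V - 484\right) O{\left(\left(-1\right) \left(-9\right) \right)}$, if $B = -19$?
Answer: $48990$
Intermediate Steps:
$V = \frac{303}{4}$ ($V = \left(- \frac{1}{4}\right) \left(-303\right) = \frac{303}{4} \approx 75.75$)
$O{\left(y \right)} = \left(-19 + y\right) \left(3 + y\right)$ ($O{\left(y \right)} = \left(y - 19\right) \left(y + 3\right) = \left(-19 + y\right) \left(3 + y\right)$)
$\left(V - 484\right) O{\left(\left(-1\right) \left(-9\right) \right)} = \left(\frac{303}{4} - 484\right) \left(-57 + \left(\left(-1\right) \left(-9\right)\right)^{2} - 16 \left(\left(-1\right) \left(-9\right)\right)\right) = - \frac{1633 \left(-57 + 9^{2} - 144\right)}{4} = - \frac{1633 \left(-57 + 81 - 144\right)}{4} = \left(- \frac{1633}{4}\right) \left(-120\right) = 48990$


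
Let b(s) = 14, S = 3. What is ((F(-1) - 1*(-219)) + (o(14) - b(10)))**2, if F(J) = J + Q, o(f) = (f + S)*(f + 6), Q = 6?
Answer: 302500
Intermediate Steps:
o(f) = (3 + f)*(6 + f) (o(f) = (f + 3)*(f + 6) = (3 + f)*(6 + f))
F(J) = 6 + J (F(J) = J + 6 = 6 + J)
((F(-1) - 1*(-219)) + (o(14) - b(10)))**2 = (((6 - 1) - 1*(-219)) + ((18 + 14**2 + 9*14) - 1*14))**2 = ((5 + 219) + ((18 + 196 + 126) - 14))**2 = (224 + (340 - 14))**2 = (224 + 326)**2 = 550**2 = 302500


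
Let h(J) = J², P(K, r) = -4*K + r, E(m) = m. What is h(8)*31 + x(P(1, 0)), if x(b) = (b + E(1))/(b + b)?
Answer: 15875/8 ≈ 1984.4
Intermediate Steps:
P(K, r) = r - 4*K
x(b) = (1 + b)/(2*b) (x(b) = (b + 1)/(b + b) = (1 + b)/((2*b)) = (1 + b)*(1/(2*b)) = (1 + b)/(2*b))
h(8)*31 + x(P(1, 0)) = 8²*31 + (1 + (0 - 4*1))/(2*(0 - 4*1)) = 64*31 + (1 + (0 - 4))/(2*(0 - 4)) = 1984 + (½)*(1 - 4)/(-4) = 1984 + (½)*(-¼)*(-3) = 1984 + 3/8 = 15875/8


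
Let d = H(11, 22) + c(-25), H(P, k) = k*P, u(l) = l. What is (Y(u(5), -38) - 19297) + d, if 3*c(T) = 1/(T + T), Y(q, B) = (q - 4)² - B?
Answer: -2852401/150 ≈ -19016.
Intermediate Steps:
Y(q, B) = (-4 + q)² - B
H(P, k) = P*k
c(T) = 1/(6*T) (c(T) = 1/(3*(T + T)) = 1/(3*((2*T))) = (1/(2*T))/3 = 1/(6*T))
d = 36299/150 (d = 11*22 + (⅙)/(-25) = 242 + (⅙)*(-1/25) = 242 - 1/150 = 36299/150 ≈ 241.99)
(Y(u(5), -38) - 19297) + d = (((-4 + 5)² - 1*(-38)) - 19297) + 36299/150 = ((1² + 38) - 19297) + 36299/150 = ((1 + 38) - 19297) + 36299/150 = (39 - 19297) + 36299/150 = -19258 + 36299/150 = -2852401/150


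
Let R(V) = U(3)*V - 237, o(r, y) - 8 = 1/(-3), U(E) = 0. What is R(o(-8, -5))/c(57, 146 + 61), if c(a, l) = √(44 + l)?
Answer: -237*√251/251 ≈ -14.959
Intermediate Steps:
o(r, y) = 23/3 (o(r, y) = 8 + 1/(-3) = 8 - ⅓ = 23/3)
R(V) = -237 (R(V) = 0*V - 237 = 0 - 237 = -237)
R(o(-8, -5))/c(57, 146 + 61) = -237/√(44 + (146 + 61)) = -237/√(44 + 207) = -237*√251/251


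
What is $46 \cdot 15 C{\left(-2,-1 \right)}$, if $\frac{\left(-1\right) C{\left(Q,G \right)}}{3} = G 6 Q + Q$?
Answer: $-20700$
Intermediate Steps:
$C{\left(Q,G \right)} = - 3 Q - 18 G Q$ ($C{\left(Q,G \right)} = - 3 \left(G 6 Q + Q\right) = - 3 \left(6 G Q + Q\right) = - 3 \left(Q + 6 G Q\right) = - 3 Q - 18 G Q$)
$46 \cdot 15 C{\left(-2,-1 \right)} = 46 \cdot 15 \left(\left(-3\right) \left(-2\right) \left(1 + 6 \left(-1\right)\right)\right) = 690 \left(\left(-3\right) \left(-2\right) \left(1 - 6\right)\right) = 690 \left(\left(-3\right) \left(-2\right) \left(-5\right)\right) = 690 \left(-30\right) = -20700$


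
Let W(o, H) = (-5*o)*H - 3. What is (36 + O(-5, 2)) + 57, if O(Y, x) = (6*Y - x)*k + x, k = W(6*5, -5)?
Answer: -23809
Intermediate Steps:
W(o, H) = -3 - 5*H*o (W(o, H) = -5*H*o - 3 = -3 - 5*H*o)
k = 747 (k = -3 - 5*(-5)*6*5 = -3 - 5*(-5)*30 = -3 + 750 = 747)
O(Y, x) = -746*x + 4482*Y (O(Y, x) = (6*Y - x)*747 + x = (-x + 6*Y)*747 + x = (-747*x + 4482*Y) + x = -746*x + 4482*Y)
(36 + O(-5, 2)) + 57 = (36 + (-746*2 + 4482*(-5))) + 57 = (36 + (-1492 - 22410)) + 57 = (36 - 23902) + 57 = -23866 + 57 = -23809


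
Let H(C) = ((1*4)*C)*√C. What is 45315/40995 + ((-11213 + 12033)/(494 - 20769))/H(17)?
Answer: 1007/911 - 41*√17/1171895 ≈ 1.1052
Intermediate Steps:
H(C) = 4*C^(3/2) (H(C) = (4*C)*√C = 4*C^(3/2))
45315/40995 + ((-11213 + 12033)/(494 - 20769))/H(17) = 45315/40995 + ((-11213 + 12033)/(494 - 20769))/((4*17^(3/2))) = 45315*(1/40995) + (820/(-20275))/((4*(17*√17))) = 1007/911 + (820*(-1/20275))/((68*√17)) = 1007/911 - 41*√17/1171895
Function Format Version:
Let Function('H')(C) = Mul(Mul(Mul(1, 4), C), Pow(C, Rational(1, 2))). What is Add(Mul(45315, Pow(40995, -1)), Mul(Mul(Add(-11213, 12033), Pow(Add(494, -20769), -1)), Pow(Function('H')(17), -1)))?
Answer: Add(Rational(1007, 911), Mul(Rational(-41, 1171895), Pow(17, Rational(1, 2)))) ≈ 1.1052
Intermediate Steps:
Function('H')(C) = Mul(4, Pow(C, Rational(3, 2))) (Function('H')(C) = Mul(Mul(4, C), Pow(C, Rational(1, 2))) = Mul(4, Pow(C, Rational(3, 2))))
Add(Mul(45315, Pow(40995, -1)), Mul(Mul(Add(-11213, 12033), Pow(Add(494, -20769), -1)), Pow(Function('H')(17), -1))) = Add(Mul(45315, Pow(40995, -1)), Mul(Mul(Add(-11213, 12033), Pow(Add(494, -20769), -1)), Pow(Mul(4, Pow(17, Rational(3, 2))), -1))) = Add(Mul(45315, Rational(1, 40995)), Mul(Mul(820, Pow(-20275, -1)), Pow(Mul(4, Mul(17, Pow(17, Rational(1, 2)))), -1))) = Add(Rational(1007, 911), Mul(Mul(820, Rational(-1, 20275)), Pow(Mul(68, Pow(17, Rational(1, 2))), -1))) = Add(Rational(1007, 911), Mul(Rational(-164, 4055), Mul(Rational(1, 1156), Pow(17, Rational(1, 2))))) = Add(Rational(1007, 911), Mul(Rational(-41, 1171895), Pow(17, Rational(1, 2))))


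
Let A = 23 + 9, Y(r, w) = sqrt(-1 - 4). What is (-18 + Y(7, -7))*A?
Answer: -576 + 32*I*sqrt(5) ≈ -576.0 + 71.554*I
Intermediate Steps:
Y(r, w) = I*sqrt(5) (Y(r, w) = sqrt(-5) = I*sqrt(5))
A = 32
(-18 + Y(7, -7))*A = (-18 + I*sqrt(5))*32 = -576 + 32*I*sqrt(5)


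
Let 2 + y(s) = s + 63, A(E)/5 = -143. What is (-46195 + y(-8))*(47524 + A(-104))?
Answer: -2159860878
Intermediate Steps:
A(E) = -715 (A(E) = 5*(-143) = -715)
y(s) = 61 + s (y(s) = -2 + (s + 63) = -2 + (63 + s) = 61 + s)
(-46195 + y(-8))*(47524 + A(-104)) = (-46195 + (61 - 8))*(47524 - 715) = (-46195 + 53)*46809 = -46142*46809 = -2159860878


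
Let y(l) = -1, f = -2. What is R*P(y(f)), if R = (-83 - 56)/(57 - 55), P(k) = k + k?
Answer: 139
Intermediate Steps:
P(k) = 2*k
R = -139/2 ≈ -69.500
R*P(y(f)) = -139*(-1) = -139/2*(-2) = 139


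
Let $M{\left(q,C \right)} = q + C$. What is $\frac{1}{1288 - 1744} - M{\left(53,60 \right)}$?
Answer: $- \frac{51529}{456} \approx -113.0$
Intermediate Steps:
$M{\left(q,C \right)} = C + q$
$\frac{1}{1288 - 1744} - M{\left(53,60 \right)} = \frac{1}{1288 - 1744} - \left(60 + 53\right) = \frac{1}{-456} - 113 = - \frac{1}{456} - 113 = - \frac{51529}{456}$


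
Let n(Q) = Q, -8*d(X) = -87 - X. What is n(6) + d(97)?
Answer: 29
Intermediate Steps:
d(X) = 87/8 + X/8 (d(X) = -(-87 - X)/8 = 87/8 + X/8)
n(6) + d(97) = 6 + (87/8 + (⅛)*97) = 6 + (87/8 + 97/8) = 6 + 23 = 29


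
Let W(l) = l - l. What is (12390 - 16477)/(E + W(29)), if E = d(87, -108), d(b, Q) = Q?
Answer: 4087/108 ≈ 37.843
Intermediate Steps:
W(l) = 0
E = -108
(12390 - 16477)/(E + W(29)) = (12390 - 16477)/(-108 + 0) = -4087/(-108) = -4087*(-1/108) = 4087/108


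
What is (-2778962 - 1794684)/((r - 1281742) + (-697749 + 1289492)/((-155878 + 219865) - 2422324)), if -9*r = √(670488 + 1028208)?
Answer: 293438765243756033277745446/82234798816564452085205545 - 152624947298202207444*√47186/82234798816564452085205545 ≈ 3.5679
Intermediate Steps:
r = -2*√47186/3 (r = -√(670488 + 1028208)/9 = -2*√47186/3 ≈ -144.82)
(-2778962 - 1794684)/((r - 1281742) + (-697749 + 1289492)/((-155878 + 219865) - 2422324)) = (-2778962 - 1794684)/((-2*√47186/3 - 1281742) + (-697749 + 1289492)/((-155878 + 219865) - 2422324)) = -4573646/((-1281742 - 2*√47186/3) + 591743/(63987 - 2422324)) = -4573646/((-1281742 - 2*√47186/3) + 591743/(-2358337)) = -4573646/((-1281742 - 2*√47186/3) + 591743*(-1/2358337)) = -4573646/((-1281742 - 2*√47186/3) - 591743/2358337) = -4573646/(-3022780174797/2358337 - 2*√47186/3)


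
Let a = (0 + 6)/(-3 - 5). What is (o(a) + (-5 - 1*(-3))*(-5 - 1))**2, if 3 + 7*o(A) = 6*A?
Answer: 23409/196 ≈ 119.43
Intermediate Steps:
a = -3/4 (a = 6/(-8) = 6*(-1/8) = -3/4 ≈ -0.75000)
o(A) = -3/7 + 6*A/7 (o(A) = -3/7 + (6*A)/7 = -3/7 + 6*A/7)
(o(a) + (-5 - 1*(-3))*(-5 - 1))**2 = ((-3/7 + (6/7)*(-3/4)) + (-5 - 1*(-3))*(-5 - 1))**2 = ((-3/7 - 9/14) + (-5 + 3)*(-6))**2 = (-15/14 - 2*(-6))**2 = (-15/14 + 12)**2 = (153/14)**2 = 23409/196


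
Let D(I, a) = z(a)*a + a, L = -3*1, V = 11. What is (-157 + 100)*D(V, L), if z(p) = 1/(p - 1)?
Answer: 513/4 ≈ 128.25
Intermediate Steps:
z(p) = 1/(-1 + p)
L = -3
D(I, a) = a + a/(-1 + a) (D(I, a) = a/(-1 + a) + a = a + a/(-1 + a))
(-157 + 100)*D(V, L) = (-157 + 100)*((-3)**2/(-1 - 3)) = -513/(-4) = -513*(-1)/4 = -57*(-9/4) = 513/4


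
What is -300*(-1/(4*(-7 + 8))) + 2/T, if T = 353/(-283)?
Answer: 25909/353 ≈ 73.397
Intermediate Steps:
T = -353/283 (T = 353*(-1/283) = -353/283 ≈ -1.2473)
-300*(-1/(4*(-7 + 8))) + 2/T = -300*(-1/(4*(-7 + 8))) + 2/(-353/283) = -300/(1*(-4)) + 2*(-283/353) = -300/(-4) - 566/353 = -300*(-1/4) - 566/353 = 75 - 566/353 = 25909/353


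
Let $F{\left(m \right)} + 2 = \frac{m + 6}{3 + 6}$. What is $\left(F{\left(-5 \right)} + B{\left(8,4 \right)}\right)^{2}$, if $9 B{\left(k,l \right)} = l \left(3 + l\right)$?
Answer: $\frac{121}{81} \approx 1.4938$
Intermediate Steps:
$F{\left(m \right)} = - \frac{4}{3} + \frac{m}{9}$ ($F{\left(m \right)} = -2 + \frac{m + 6}{3 + 6} = -2 + \frac{6 + m}{9} = -2 + \left(6 + m\right) \frac{1}{9} = -2 + \left(\frac{2}{3} + \frac{m}{9}\right) = - \frac{4}{3} + \frac{m}{9}$)
$B{\left(k,l \right)} = \frac{l \left(3 + l\right)}{9}$
$\left(F{\left(-5 \right)} + B{\left(8,4 \right)}\right)^{2} = \left(\left(- \frac{4}{3} + \frac{1}{9} \left(-5\right)\right) + \frac{1}{9} \cdot 4 \left(3 + 4\right)\right)^{2} = \left(\left(- \frac{4}{3} - \frac{5}{9}\right) + \frac{1}{9} \cdot 4 \cdot 7\right)^{2} = \left(- \frac{17}{9} + \frac{28}{9}\right)^{2} = \left(\frac{11}{9}\right)^{2} = \frac{121}{81}$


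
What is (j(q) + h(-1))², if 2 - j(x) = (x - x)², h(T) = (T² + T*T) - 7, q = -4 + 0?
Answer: 9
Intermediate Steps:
q = -4
h(T) = -7 + 2*T² (h(T) = (T² + T²) - 7 = 2*T² - 7 = -7 + 2*T²)
j(x) = 2 (j(x) = 2 - (x - x)² = 2 - 1*0² = 2 - 1*0 = 2 + 0 = 2)
(j(q) + h(-1))² = (2 + (-7 + 2*(-1)²))² = (2 + (-7 + 2*1))² = (2 + (-7 + 2))² = (2 - 5)² = (-3)² = 9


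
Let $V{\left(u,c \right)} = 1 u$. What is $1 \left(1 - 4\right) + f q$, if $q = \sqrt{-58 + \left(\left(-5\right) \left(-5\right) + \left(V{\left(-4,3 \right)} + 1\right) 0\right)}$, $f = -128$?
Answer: $-3 - 128 i \sqrt{33} \approx -3.0 - 735.3 i$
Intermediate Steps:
$V{\left(u,c \right)} = u$
$q = i \sqrt{33}$ ($q = \sqrt{-58 + \left(\left(-5\right) \left(-5\right) + \left(-4 + 1\right) 0\right)} = \sqrt{-58 + \left(25 - 0\right)} = \sqrt{-58 + \left(25 + 0\right)} = \sqrt{-58 + 25} = \sqrt{-33} = i \sqrt{33} \approx 5.7446 i$)
$1 \left(1 - 4\right) + f q = 1 \left(1 - 4\right) - 128 i \sqrt{33} = 1 \left(-3\right) - 128 i \sqrt{33} = -3 - 128 i \sqrt{33}$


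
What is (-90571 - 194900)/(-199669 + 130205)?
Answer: 285471/69464 ≈ 4.1096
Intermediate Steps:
(-90571 - 194900)/(-199669 + 130205) = -285471/(-69464) = -285471*(-1/69464) = 285471/69464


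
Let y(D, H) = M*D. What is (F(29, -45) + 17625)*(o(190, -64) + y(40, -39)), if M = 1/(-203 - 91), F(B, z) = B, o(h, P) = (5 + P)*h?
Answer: -4155978580/21 ≈ -1.9790e+8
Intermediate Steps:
o(h, P) = h*(5 + P)
M = -1/294 (M = 1/(-294) = -1/294 ≈ -0.0034014)
y(D, H) = -D/294
(F(29, -45) + 17625)*(o(190, -64) + y(40, -39)) = (29 + 17625)*(190*(5 - 64) - 1/294*40) = 17654*(190*(-59) - 20/147) = 17654*(-11210 - 20/147) = 17654*(-1647890/147) = -4155978580/21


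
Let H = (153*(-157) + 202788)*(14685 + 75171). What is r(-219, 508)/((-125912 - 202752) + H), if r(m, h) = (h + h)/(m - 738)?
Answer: -127/1921531456977 ≈ -6.6093e-11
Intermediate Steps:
H = 16063287552 (H = (-24021 + 202788)*89856 = 178767*89856 = 16063287552)
r(m, h) = 2*h/(-738 + m) (r(m, h) = (2*h)/(-738 + m) = 2*h/(-738 + m))
r(-219, 508)/((-125912 - 202752) + H) = (2*508/(-738 - 219))/((-125912 - 202752) + 16063287552) = (2*508/(-957))/(-328664 + 16063287552) = (2*508*(-1/957))/16062958888 = -1016/957*1/16062958888 = -127/1921531456977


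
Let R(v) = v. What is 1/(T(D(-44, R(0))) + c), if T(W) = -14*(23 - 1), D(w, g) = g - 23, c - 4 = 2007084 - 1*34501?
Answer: 1/1972279 ≈ 5.0703e-7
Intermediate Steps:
c = 1972587 (c = 4 + (2007084 - 1*34501) = 4 + (2007084 - 34501) = 4 + 1972583 = 1972587)
D(w, g) = -23 + g
T(W) = -308 (T(W) = -14*22 = -308)
1/(T(D(-44, R(0))) + c) = 1/(-308 + 1972587) = 1/1972279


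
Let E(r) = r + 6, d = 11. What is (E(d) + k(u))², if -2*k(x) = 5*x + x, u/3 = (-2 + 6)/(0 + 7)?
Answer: 6889/49 ≈ 140.59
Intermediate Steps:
u = 12/7 (u = 3*((-2 + 6)/(0 + 7)) = 3*(4/7) = 12/7 ≈ 1.7143)
k(x) = -3*x (k(x) = -(5*x + x)/2 = -3*x)
E(r) = 6 + r
(E(d) + k(u))² = ((6 + 11) - 3*12/7)² = (17 - 36/7)² = (83/7)² = 6889/49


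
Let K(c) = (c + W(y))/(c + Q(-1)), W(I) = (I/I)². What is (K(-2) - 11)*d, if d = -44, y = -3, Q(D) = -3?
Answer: 2376/5 ≈ 475.20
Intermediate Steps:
W(I) = 1 (W(I) = 1² = 1)
K(c) = (1 + c)/(-3 + c) (K(c) = (c + 1)/(c - 3) = (1 + c)/(-3 + c))
(K(-2) - 11)*d = ((1 - 2)/(-3 - 2) - 11)*(-44) = (-1/(-5) - 11)*(-44) = (-⅕*(-1) - 11)*(-44) = (⅕ - 11)*(-44) = -54/5*(-44) = 2376/5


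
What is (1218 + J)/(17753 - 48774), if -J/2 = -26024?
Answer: -53266/31021 ≈ -1.7171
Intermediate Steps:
J = 52048 (J = -2*(-26024) = 52048)
(1218 + J)/(17753 - 48774) = (1218 + 52048)/(17753 - 48774) = 53266/(-31021) = 53266*(-1/31021) = -53266/31021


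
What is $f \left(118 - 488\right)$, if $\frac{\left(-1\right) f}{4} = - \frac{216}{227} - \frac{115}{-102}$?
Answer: $\frac{3014020}{11577} \approx 260.35$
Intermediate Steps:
$f = - \frac{8146}{11577}$ ($f = - 4 \left(- \frac{216}{227} - \frac{115}{-102}\right) = - 4 \left(\left(-216\right) \frac{1}{227} - - \frac{115}{102}\right) = - 4 \left(- \frac{216}{227} + \frac{115}{102}\right) = \left(-4\right) \frac{4073}{23154} = - \frac{8146}{11577} \approx -0.70364$)
$f \left(118 - 488\right) = - \frac{8146 \left(118 - 488\right)}{11577} = \left(- \frac{8146}{11577}\right) \left(-370\right) = \frac{3014020}{11577}$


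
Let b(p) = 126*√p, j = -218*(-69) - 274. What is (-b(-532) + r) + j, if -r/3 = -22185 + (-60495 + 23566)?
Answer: 192110 - 252*I*√133 ≈ 1.9211e+5 - 2906.2*I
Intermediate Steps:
j = 14768 (j = 15042 - 274 = 14768)
r = 177342 (r = -3*(-22185 + (-60495 + 23566)) = -3*(-22185 - 36929) = -3*(-59114) = 177342)
(-b(-532) + r) + j = (-126*√(-532) + 177342) + 14768 = (-126*2*I*√133 + 177342) + 14768 = (-252*I*√133 + 177342) + 14768 = (177342 - 252*I*√133) + 14768 = 192110 - 252*I*√133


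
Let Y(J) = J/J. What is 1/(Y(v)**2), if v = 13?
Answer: 1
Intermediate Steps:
Y(J) = 1
1/(Y(v)**2) = 1/(1**2) = 1/1 = 1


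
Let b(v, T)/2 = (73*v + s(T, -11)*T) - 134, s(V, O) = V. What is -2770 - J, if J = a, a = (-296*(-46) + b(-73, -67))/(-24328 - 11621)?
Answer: -99567062/35949 ≈ -2769.7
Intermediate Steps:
b(v, T) = -268 + 2*T**2 + 146*v (b(v, T) = 2*((73*v + T*T) - 134) = 2*((73*v + T**2) - 134) = 2*((T**2 + 73*v) - 134) = 2*(-134 + T**2 + 73*v) = -268 + 2*T**2 + 146*v)
a = -11668/35949 (a = (-296*(-46) + (-268 + 2*(-67)**2 + 146*(-73)))/(-24328 - 11621) = (13616 + (-268 + 2*4489 - 10658))/(-35949) = (13616 + (-268 + 8978 - 10658))*(-1/35949) = (13616 - 1948)*(-1/35949) = 11668*(-1/35949) = -11668/35949 ≈ -0.32457)
J = -11668/35949 ≈ -0.32457
-2770 - J = -2770 - 1*(-11668/35949) = -2770 + 11668/35949 = -99567062/35949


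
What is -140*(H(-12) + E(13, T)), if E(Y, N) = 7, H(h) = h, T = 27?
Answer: 700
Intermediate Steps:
-140*(H(-12) + E(13, T)) = -140*(-12 + 7) = -140*(-5) = 700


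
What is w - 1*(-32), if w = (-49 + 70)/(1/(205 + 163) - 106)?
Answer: 1240496/39007 ≈ 31.802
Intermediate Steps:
w = -7728/39007 (w = 21/(1/368 - 106) = 21/(-39007/368) = 21*(-368/39007) = -7728/39007 ≈ -0.19812)
w - 1*(-32) = -7728/39007 - 1*(-32) = -7728/39007 + 32 = 1240496/39007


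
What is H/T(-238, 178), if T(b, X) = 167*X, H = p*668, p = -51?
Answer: -102/89 ≈ -1.1461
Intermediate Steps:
H = -34068 (H = -51*668 = -34068)
H/T(-238, 178) = -34068/(167*178) = -34068/29726 = -34068*1/29726 = -102/89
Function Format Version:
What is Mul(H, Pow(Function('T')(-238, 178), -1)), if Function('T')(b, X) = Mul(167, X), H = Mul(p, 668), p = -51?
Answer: Rational(-102, 89) ≈ -1.1461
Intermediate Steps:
H = -34068 (H = Mul(-51, 668) = -34068)
Mul(H, Pow(Function('T')(-238, 178), -1)) = Mul(-34068, Pow(Mul(167, 178), -1)) = Mul(-34068, Pow(29726, -1)) = Mul(-34068, Rational(1, 29726)) = Rational(-102, 89)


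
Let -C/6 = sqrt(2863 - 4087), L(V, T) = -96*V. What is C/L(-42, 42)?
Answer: -I*sqrt(34)/112 ≈ -0.052062*I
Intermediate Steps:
C = -36*I*sqrt(34) (C = -6*sqrt(2863 - 4087) = -36*I*sqrt(34) ≈ -209.91*I)
C/L(-42, 42) = (-36*I*sqrt(34))/((-96*(-42))) = -36*I*sqrt(34)/4032 = -36*I*sqrt(34)*(1/4032) = -I*sqrt(34)/112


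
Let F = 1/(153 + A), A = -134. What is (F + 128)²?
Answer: 5919489/361 ≈ 16397.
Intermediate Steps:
F = 1/19 (F = 1/(153 - 134) = 1/19 ≈ 0.052632)
(F + 128)² = (1/19 + 128)² = (2433/19)² = 5919489/361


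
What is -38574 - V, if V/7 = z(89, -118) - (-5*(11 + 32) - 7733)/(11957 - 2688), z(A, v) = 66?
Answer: -361880320/9269 ≈ -39042.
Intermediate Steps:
V = 4337914/9269 (V = 7*(66 - (-5*(11 + 32) - 7733)/(11957 - 2688)) = 7*(66 - (-5*43 - 7733)/9269) = 7*(66 - (-215 - 7733)/9269) = 7*(66 - (-7948)/9269) = 7*(66 - 1*(-7948/9269)) = 7*(66 + 7948/9269) = 7*(619702/9269) = 4337914/9269 ≈ 468.00)
-38574 - V = -38574 - 1*4337914/9269 = -38574 - 4337914/9269 = -361880320/9269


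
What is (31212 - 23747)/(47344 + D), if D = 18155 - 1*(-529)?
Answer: 7465/66028 ≈ 0.11306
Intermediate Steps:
D = 18684 (D = 18155 + 529 = 18684)
(31212 - 23747)/(47344 + D) = (31212 - 23747)/(47344 + 18684) = 7465/66028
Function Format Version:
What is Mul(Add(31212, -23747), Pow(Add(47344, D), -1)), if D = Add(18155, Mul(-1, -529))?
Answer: Rational(7465, 66028) ≈ 0.11306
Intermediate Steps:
D = 18684 (D = Add(18155, 529) = 18684)
Mul(Add(31212, -23747), Pow(Add(47344, D), -1)) = Mul(Add(31212, -23747), Pow(Add(47344, 18684), -1)) = Mul(7465, Pow(66028, -1)) = Mul(7465, Rational(1, 66028)) = Rational(7465, 66028)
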